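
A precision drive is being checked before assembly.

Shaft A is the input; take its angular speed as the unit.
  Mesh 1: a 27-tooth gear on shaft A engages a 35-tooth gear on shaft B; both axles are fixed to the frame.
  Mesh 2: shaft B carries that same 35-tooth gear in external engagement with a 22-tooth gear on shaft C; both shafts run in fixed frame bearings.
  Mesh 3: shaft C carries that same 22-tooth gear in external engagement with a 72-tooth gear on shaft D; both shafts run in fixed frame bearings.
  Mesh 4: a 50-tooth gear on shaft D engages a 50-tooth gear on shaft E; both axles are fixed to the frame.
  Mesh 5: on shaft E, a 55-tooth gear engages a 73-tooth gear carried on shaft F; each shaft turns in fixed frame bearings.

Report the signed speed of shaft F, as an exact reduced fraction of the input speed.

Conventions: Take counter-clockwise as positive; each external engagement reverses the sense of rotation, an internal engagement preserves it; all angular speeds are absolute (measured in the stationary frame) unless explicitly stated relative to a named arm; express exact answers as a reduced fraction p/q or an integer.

-165/584

5-mesh fixed-axis compound train (all bearings frame-fixed)
mesh 1 [27T→35T]: |ω|/ω_in = 1×27/35 = 27/35, sense flips to −
mesh 2 [35T→22T]: |ω|/ω_in = (27/35)×35/22 = 27/22, sense flips to +
mesh 3 [22T→72T]: |ω|/ω_in = (27/22)×22/72 = 3/8, sense flips to −
mesh 4 [50T→50T]: |ω|/ω_in = (3/8)×50/50 = 3/8, sense flips to +
mesh 5 [55T→73T]: |ω|/ω_in = (3/8)×55/73 = 165/584, sense flips to −
signed output speed (× input speed) = -165/584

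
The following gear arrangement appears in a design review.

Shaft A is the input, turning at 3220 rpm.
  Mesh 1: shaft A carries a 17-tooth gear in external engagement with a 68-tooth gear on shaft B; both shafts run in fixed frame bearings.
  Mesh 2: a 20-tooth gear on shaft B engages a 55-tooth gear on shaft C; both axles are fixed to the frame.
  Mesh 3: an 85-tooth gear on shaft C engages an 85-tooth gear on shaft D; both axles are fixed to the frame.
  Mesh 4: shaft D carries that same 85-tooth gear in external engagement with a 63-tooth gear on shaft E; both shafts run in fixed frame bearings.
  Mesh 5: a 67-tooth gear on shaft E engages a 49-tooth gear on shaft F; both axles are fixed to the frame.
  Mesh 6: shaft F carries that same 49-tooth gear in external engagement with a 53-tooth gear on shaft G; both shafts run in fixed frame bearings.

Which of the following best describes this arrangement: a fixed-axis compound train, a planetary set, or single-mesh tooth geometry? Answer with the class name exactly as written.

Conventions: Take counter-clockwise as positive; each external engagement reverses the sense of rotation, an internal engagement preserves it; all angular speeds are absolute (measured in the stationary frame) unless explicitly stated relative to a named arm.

topology: fixed-axis compound train — 6 meshes, A→G
classification: fixed-axis compound train

fixed-axis compound train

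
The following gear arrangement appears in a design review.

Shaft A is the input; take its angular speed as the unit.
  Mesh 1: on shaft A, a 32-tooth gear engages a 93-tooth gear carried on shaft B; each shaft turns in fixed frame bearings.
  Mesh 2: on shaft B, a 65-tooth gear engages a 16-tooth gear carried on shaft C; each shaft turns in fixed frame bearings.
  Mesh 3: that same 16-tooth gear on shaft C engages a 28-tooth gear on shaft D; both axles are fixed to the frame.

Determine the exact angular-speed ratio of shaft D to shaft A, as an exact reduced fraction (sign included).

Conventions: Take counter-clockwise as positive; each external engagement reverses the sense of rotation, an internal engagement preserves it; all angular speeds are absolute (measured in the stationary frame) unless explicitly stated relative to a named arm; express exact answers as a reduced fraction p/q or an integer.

class = fixed-axis compound train [3 meshes; 3 ratios multiply, 3 sense flips]
mesh 1 [32T→93T]: running ratio 32/93, sense −
mesh 2 [65T→16T]: running ratio 130/93, sense +
mesh 3 [16T→28T]: running ratio 520/651, sense −
ω_out/ω_in = -520/651

-520/651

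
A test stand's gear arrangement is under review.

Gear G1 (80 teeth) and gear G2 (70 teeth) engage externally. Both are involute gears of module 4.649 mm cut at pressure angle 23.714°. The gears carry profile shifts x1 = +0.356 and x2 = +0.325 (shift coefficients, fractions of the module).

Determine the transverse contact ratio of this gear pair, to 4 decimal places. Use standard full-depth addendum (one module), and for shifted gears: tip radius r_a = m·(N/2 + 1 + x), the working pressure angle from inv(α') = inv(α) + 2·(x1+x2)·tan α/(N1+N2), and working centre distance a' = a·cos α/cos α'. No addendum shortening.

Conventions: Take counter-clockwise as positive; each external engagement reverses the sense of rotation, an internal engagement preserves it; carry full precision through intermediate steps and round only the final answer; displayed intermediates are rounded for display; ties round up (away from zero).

1.5770

recognized (one external pair, fixed centres): single-mesh tooth geometry, m = 4.649, N1 = 80, N2 = 70
base radii: r_b1 = 170.258347, r_b2 = 148.976053
tip radii: r_a1 = 192.264044, r_a2 = 168.874925
inv(α') = inv(23.714°) + 2·(+0.356+0.325)·tan α/(80+70) = 0.02936188  ⇒  α' = 24.83715°
a' = a·cos α / cos α' = 348.6750·cos 23.714°/cos 24.83715° = 351.771378
action lengths: √(r_a1²−r_b1²) = 89.317176, √(r_a2²−r_b2²) = 79.529088
base pitch p_b = π·m·cos α = 13.372059
CR = (89.317176 + 79.529088 − 351.771378·sin 24.83715°)/13.372059 = 1.577021
contact ratio ≈ 1.5770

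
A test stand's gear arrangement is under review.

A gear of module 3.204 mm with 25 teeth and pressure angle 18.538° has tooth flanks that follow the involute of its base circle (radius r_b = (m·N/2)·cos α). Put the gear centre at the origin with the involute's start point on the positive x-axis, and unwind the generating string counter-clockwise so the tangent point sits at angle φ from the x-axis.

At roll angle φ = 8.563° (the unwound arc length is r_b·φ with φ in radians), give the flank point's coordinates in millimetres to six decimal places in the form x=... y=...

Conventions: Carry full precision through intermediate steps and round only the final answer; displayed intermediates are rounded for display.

x=38.393632 y=0.042158

single-mesh involute tooth geometry (25T wheel at module 3.204)
pitch radius r_p = m·N/2 = 3.204·25/2 = 40.050000
base radius r_b = r_p·cos α = 40.050000·cos 18.538° = 37.971926
roll angle φ = 8.563° = 0.14945254 rad
x = r_b·(cos φ + φ·sin φ) = 38.393632
y = r_b·(sin φ − φ·cos φ) = 0.042158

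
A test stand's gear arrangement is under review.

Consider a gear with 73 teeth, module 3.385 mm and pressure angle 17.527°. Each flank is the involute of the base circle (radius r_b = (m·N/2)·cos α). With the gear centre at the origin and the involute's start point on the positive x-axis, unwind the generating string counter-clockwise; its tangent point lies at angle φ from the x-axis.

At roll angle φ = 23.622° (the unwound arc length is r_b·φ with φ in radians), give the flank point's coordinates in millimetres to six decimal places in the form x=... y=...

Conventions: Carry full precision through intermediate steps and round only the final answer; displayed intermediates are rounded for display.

topology: single-mesh involute geometry — m = 3.385, N = 73
pitch radius r_p = m·N/2 = 3.385·73/2 = 123.552500
base radius r_b = r_p·cos α = 123.552500·cos 17.527° = 117.816593
roll angle φ = 23.622° = 0.41228168 rad
x = r_b·(cos φ + φ·sin φ) = 127.408108
y = r_b·(sin φ − φ·cos φ) = 2.705623

x=127.408108 y=2.705623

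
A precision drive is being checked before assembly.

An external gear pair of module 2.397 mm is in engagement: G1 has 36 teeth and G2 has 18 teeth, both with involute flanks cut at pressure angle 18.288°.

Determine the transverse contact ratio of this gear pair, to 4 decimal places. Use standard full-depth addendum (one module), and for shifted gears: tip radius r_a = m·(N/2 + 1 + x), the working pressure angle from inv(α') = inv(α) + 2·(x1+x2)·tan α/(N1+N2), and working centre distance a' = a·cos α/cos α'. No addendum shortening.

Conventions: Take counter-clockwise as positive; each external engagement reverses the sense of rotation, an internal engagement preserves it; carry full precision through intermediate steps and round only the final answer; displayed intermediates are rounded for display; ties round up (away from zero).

recognized (one external pair, fixed centres): single-mesh tooth geometry, m = 2.397, N1 = 36, N2 = 18
base radii: r_b1 = 40.966748, r_b2 = 20.483374
tip radii: r_a1 = 45.543000, r_a2 = 23.970000
no profile shift: α' = α, a' = a
action lengths: √(r_a1²−r_b1²) = 19.896995, √(r_a2²−r_b2²) = 12.449590
base pitch p_b = π·m·cos α = 7.150046
CR = (19.896995 + 12.449590 − 64.719000·sin 18.28800°)/7.150046 = 1.683650
contact ratio ≈ 1.6837

1.6837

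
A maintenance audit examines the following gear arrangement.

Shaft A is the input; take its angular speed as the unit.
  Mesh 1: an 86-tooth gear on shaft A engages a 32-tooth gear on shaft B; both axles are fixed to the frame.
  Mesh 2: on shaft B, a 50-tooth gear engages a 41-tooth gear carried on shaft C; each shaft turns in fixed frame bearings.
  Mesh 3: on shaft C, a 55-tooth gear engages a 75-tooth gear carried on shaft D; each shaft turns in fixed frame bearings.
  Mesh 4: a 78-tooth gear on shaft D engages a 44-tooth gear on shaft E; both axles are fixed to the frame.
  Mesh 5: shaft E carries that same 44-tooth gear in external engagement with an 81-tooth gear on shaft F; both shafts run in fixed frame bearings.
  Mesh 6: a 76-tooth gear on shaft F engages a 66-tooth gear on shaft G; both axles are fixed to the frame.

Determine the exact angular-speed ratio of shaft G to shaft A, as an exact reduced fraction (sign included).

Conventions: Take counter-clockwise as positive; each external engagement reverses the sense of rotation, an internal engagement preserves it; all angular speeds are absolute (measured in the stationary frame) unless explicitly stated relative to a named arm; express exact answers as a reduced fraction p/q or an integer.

53105/19926

class = fixed-axis compound train [6 meshes; 6 ratios multiply, 6 sense flips]
mesh 1 [86T→32T]: running ratio 43/16, sense −
mesh 2 [50T→41T]: running ratio 1075/328, sense +
mesh 3 [55T→75T]: running ratio 2365/984, sense −
mesh 4 [78T→44T]: running ratio 2795/656, sense +
mesh 5 [44T→81T]: running ratio 30745/13284, sense −
mesh 6 [76T→66T]: running ratio 53105/19926, sense +
ω_out/ω_in = 53105/19926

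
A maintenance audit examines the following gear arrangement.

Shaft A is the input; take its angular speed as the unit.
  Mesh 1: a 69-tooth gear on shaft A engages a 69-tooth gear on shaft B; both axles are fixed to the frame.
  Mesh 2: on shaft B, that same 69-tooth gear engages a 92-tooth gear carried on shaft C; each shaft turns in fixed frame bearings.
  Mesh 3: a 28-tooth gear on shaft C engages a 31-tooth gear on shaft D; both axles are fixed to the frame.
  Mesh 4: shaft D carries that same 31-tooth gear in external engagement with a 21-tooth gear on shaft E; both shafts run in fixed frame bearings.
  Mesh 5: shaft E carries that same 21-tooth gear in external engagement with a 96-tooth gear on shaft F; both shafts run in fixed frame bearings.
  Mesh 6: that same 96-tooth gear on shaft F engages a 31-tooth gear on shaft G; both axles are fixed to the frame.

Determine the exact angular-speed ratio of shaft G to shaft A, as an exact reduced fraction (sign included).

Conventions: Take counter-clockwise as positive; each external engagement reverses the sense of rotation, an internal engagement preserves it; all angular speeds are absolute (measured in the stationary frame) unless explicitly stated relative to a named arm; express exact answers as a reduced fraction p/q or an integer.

21/31

class = fixed-axis compound train [6 meshes; 6 ratios multiply, 6 sense flips]
mesh 1 [69T→69T]: running ratio 1, sense −
mesh 2 [69T→92T]: running ratio 3/4, sense +
mesh 3 [28T→31T]: running ratio 21/31, sense −
mesh 4 [31T→21T]: running ratio 1, sense +
mesh 5 [21T→96T]: running ratio 7/32, sense −
mesh 6 [96T→31T]: running ratio 21/31, sense +
ω_out/ω_in = 21/31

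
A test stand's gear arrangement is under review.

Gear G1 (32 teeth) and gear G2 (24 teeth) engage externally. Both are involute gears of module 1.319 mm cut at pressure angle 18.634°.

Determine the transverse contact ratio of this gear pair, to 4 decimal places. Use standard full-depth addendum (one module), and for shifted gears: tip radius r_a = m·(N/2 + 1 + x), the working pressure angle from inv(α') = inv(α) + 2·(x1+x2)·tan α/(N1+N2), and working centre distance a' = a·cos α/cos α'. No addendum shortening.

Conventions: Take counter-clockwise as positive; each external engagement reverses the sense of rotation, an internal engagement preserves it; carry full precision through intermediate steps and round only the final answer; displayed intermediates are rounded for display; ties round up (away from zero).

1.6945

recognized (one external pair, fixed centres): single-mesh tooth geometry, m = 1.319, N1 = 32, N2 = 24
base radii: r_b1 = 19.997707, r_b2 = 14.998280
tip radii: r_a1 = 22.423000, r_a2 = 17.147000
no profile shift: α' = α, a' = a
action lengths: √(r_a1²−r_b1²) = 10.143109, √(r_a2²−r_b2²) = 8.310909
base pitch p_b = π·m·cos α = 3.926541
CR = (10.143109 + 8.310909 − 36.932000·sin 18.63400°)/3.926541 = 1.694480
contact ratio ≈ 1.6945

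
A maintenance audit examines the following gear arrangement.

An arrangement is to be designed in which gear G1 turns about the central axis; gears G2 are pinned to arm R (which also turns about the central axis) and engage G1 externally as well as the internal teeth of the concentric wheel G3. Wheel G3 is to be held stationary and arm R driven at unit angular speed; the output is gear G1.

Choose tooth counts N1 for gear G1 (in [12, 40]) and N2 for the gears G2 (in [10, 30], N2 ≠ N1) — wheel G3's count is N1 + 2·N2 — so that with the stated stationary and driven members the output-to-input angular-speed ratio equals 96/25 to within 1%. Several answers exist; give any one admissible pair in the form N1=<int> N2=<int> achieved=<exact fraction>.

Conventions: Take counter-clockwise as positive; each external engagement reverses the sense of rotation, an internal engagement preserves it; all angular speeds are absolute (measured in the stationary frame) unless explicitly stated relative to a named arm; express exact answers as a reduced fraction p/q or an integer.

topology: planetary set — design target 96/25, arm = carrier (Willis)
Willis with ω_ring = 0: ω_sun/ω_arm = (N1+N3)/N1; set equal to 96/25  ⇒  N3/N1 = 96/25 − 1 = 71/25
N3 = N1 + 2·N2  ⇒  N2/N1 = (N3/N1 − 1)/2 = (71/25 − 1)/2 = 23/25
smallest multiple with N1 ≥ 12 and N2 ≥ 10: k = 1  ⇒  N1 = 1·25 = 25, N2 = 1·23 = 23 (N1 ≤ 40, N2 ≤ 30, N2 ≠ N1 ✓), N3 = 25 + 2·23 = 71
check: (N1+N3)/N1 with N1 = 25, N3 = 71 gives 96/25; |achieved − target| = 0 ≤ 24/625 ✓

N1=25 N2=23 achieved=96/25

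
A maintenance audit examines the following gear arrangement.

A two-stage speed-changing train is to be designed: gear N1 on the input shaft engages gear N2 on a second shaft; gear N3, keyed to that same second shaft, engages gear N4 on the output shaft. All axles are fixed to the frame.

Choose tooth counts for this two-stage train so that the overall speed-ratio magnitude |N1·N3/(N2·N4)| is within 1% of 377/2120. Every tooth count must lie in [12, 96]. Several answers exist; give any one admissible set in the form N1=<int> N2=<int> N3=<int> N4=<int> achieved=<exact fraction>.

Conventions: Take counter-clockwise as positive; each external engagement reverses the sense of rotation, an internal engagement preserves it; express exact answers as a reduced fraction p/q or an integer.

design class (target 377/2120): fixed-axis compound train
target = 377/2120 in lowest terms: an exact hit needs N1·N3 = k·377 and N2·N4 = k·2120 for one integer k, every count in [12, 96]; additionally prefer no 1:1 stage (N1 ≠ N2, N3 ≠ N4)
k = 1: N1·N3 = 377 = 13·29, N2·N4 = 2120 = 40·53
achieved = 13·29/(40·53) = 377/2120; |achieved − target| = 0 ≤ 377/212000 ✓

N1=13 N2=40 N3=29 N4=53 achieved=377/2120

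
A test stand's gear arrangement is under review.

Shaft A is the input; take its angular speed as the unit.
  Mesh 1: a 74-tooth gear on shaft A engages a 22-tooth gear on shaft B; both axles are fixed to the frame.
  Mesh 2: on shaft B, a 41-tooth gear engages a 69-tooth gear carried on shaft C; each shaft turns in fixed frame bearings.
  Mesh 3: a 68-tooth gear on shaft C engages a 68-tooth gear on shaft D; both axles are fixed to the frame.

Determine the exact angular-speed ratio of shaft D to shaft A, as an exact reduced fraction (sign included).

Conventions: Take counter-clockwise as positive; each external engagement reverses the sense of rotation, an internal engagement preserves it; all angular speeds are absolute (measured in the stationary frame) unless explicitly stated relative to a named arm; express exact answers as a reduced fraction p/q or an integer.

class = fixed-axis compound train [3 meshes; 3 ratios multiply, 3 sense flips]
mesh 1 [74T→22T]: running ratio 37/11, sense −
mesh 2 [41T→69T]: running ratio 1517/759, sense +
mesh 3 [68T→68T]: running ratio 1517/759, sense −
ω_out/ω_in = -1517/759

-1517/759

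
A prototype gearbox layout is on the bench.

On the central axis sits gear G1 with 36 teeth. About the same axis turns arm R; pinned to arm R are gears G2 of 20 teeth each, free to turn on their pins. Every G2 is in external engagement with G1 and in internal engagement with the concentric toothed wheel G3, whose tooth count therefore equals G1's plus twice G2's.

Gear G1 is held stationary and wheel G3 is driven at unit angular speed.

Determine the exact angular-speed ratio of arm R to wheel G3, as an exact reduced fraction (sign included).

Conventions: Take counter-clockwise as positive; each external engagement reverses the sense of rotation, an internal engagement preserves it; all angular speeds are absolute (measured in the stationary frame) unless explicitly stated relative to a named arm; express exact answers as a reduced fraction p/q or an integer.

planetary set (36T centre, 20T on arm, 76T internal) — Willis relation
ring teeth: 36 + 2·20 = 76
36(ω_sun−ω_arm) = −76(ω_ring−ω_arm),  ω_sun = 0, ω_ring = 1
36(0−ω_arm) = −76(1−ω_arm)  ⇒  112·ω_arm = 76  ⇒  ω_arm = 19/28
ω_out/ω_in = 19/28

19/28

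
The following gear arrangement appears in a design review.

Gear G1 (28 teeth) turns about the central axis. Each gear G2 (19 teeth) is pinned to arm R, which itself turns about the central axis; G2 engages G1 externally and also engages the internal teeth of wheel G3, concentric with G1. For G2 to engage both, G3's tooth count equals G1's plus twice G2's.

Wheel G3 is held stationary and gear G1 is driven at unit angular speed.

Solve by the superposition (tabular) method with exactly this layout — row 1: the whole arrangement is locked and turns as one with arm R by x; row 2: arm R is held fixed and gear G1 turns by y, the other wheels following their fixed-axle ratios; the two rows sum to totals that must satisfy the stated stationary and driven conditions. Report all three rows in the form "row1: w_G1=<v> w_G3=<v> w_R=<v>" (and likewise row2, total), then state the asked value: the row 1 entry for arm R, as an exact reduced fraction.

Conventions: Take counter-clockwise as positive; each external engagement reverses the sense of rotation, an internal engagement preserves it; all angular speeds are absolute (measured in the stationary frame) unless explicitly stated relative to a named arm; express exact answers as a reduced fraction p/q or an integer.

row1: w_G1=14/47 w_G3=14/47 w_R=14/47
row2: w_G1=33/47 w_G3=-14/47 w_R=0
total: w_G1=1 w_G3=0 w_R=14/47
asked value: 14/47

planetary set (28T centre, 19T on arm, 66T internal) — Willis relation
row 1: whole set turns with the arm by x
row 2: sun turns y, ring = −(28/66)·y, arm 0
boundary: total ω_ring = x − (28/66)·y = 0 and total ω_sun = x + y = 1  ⇒  y = 33/47, x = 14/47
row 2 ring = −(28/66)·33/47 = -14/47
totals (row 1 + row 2): sun 14/47 + 33/47 = 1, ring 14/47 + (-14/47) = 0, arm 14/47 + 0 = 14/47
asked cell (row1, arm) = 14/47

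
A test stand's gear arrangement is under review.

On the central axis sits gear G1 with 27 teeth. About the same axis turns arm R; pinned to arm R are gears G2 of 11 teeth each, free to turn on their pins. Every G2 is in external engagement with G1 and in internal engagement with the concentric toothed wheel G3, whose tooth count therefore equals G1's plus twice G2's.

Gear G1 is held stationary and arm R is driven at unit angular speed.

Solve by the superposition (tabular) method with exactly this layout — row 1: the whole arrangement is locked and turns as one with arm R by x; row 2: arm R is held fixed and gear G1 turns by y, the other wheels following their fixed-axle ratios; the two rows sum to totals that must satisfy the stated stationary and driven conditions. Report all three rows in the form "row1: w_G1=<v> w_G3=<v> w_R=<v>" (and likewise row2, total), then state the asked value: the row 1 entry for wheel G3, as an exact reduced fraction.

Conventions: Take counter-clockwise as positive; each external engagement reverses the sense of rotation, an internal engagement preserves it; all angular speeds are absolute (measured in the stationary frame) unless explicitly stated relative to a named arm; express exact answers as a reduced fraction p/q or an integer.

row1: w_G1=1 w_G3=1 w_R=1
row2: w_G1=-1 w_G3=27/49 w_R=0
total: w_G1=0 w_G3=76/49 w_R=1
asked value: 1

class = planetary set [G3 = 27+2·11 = 49; Willis about the carrier]
row 1 — lock + rotate with arm: ω_sun = ω_ring = ω_arm = x
row 2 (arm held, sun turns y): ω_ring = −(27/49)·y, ω_arm = 0
boundary: total ω_sun = x + y = 0 and total ω_arm = x = 1  ⇒  y = -1, x = 1
row 2 ring = −(27/49)·(-1) = 27/49
totals (row 1 + row 2): sun 1 + (-1) = 0, ring 1 + 27/49 = 76/49, arm 1 + 0 = 1
asked cell (row1, ring) = 1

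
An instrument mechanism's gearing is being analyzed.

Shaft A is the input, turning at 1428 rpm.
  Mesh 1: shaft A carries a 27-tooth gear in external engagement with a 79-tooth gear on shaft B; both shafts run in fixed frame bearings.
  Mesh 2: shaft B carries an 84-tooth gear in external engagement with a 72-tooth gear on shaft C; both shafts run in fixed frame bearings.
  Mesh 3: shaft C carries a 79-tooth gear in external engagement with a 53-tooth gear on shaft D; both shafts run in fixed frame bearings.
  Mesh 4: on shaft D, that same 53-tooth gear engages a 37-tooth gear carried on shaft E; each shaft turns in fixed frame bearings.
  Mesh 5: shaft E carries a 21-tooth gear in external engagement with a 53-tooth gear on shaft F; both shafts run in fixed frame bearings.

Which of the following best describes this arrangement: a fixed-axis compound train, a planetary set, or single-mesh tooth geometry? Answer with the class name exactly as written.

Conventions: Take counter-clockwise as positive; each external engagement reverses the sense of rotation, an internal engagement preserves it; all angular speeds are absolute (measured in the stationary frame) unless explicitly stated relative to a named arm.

fixed-axis compound train

5-mesh fixed-axis compound train (all bearings frame-fixed)
classification: fixed-axis compound train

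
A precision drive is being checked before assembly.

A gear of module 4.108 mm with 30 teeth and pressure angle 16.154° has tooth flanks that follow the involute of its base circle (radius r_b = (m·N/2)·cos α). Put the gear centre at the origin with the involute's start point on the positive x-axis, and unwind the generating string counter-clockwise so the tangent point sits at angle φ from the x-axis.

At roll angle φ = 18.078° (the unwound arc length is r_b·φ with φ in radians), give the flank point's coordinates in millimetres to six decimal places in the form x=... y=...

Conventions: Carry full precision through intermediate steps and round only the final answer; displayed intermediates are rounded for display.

x=62.060294 y=0.613563

recognized (one wheel, involute flank): single-mesh tooth geometry, m = 4.108, N = 30
pitch radius r_p = m·N/2 = 4.108·30/2 = 61.620000
base radius r_b = r_p·cos α = 61.620000·cos 16.154° = 59.187080
roll angle φ = 18.078° = 0.31552062 rad
x = r_b·(cos φ + φ·sin φ) = 62.060294
y = r_b·(sin φ − φ·cos φ) = 0.613563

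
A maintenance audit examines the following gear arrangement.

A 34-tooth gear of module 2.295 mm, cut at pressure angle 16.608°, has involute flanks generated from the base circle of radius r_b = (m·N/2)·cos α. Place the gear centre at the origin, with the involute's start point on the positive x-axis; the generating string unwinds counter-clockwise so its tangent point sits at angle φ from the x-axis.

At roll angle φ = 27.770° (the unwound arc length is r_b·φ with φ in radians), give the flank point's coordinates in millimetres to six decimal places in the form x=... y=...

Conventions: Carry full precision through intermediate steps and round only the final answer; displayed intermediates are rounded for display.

recognized (one wheel, involute flank): single-mesh tooth geometry, m = 2.295, N = 34
pitch radius r_p = m·N/2 = 2.295·34/2 = 39.015000
base radius r_b = r_p·cos α = 39.015000·cos 16.608° = 37.387399
roll angle φ = 27.770° = 0.48467793 rad
x = r_b·(cos φ + φ·sin φ) = 41.524234
y = r_b·(sin φ − φ·cos φ) = 1.385885

x=41.524234 y=1.385885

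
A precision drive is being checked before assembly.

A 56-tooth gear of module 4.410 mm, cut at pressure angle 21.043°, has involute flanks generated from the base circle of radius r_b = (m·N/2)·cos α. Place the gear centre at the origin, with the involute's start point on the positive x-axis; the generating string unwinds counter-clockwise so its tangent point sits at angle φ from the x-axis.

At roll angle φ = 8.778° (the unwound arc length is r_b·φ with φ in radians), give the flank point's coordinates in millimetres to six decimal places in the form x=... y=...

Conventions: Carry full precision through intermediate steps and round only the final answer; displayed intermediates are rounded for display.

x=116.589848 y=0.137816

single-mesh involute tooth geometry (56T wheel at module 4.410)
pitch radius r_p = m·N/2 = 4.410·56/2 = 123.480000
base radius r_b = r_p·cos α = 123.480000·cos 21.043° = 115.245268
roll angle φ = 8.778° = 0.15320500 rad
x = r_b·(cos φ + φ·sin φ) = 116.589848
y = r_b·(sin φ − φ·cos φ) = 0.137816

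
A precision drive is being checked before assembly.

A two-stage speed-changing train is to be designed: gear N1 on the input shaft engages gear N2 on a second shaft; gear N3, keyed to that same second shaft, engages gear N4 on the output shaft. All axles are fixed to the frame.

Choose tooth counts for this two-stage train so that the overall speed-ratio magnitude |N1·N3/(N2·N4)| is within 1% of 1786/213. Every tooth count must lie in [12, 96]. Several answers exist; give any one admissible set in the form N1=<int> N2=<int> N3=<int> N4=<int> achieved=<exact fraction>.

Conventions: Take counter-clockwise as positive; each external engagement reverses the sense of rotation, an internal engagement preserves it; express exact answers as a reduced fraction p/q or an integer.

design class (target 1786/213): fixed-axis compound train
target = 1786/213 in lowest terms: an exact hit needs N1·N3 = k·1786 and N2·N4 = k·213 for one integer k, every count in [12, 96]; additionally prefer no 1:1 stage (N1 ≠ N2, N3 ≠ N4)
k = 1…3: no 1:1-free in-range split of k·1786 and k·213 into factor pairs; take k = 4
k = 4: N1·N3 = 7144 = 76·94, N2·N4 = 852 = 12·71
achieved = 76·94/(12·71) = 1786/213; |achieved − target| = 0 ≤ 893/10650 ✓

N1=76 N2=12 N3=94 N4=71 achieved=1786/213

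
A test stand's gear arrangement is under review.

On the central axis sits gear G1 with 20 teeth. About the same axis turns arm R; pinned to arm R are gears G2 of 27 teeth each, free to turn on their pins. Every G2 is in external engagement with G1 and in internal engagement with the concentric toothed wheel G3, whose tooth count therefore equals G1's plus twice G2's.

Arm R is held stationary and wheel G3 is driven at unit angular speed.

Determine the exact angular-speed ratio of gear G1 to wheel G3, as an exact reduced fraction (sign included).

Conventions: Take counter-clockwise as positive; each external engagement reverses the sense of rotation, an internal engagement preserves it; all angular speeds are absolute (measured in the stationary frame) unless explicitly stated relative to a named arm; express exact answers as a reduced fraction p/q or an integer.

topology: planetary set — G1 20T / G2 27T / G3 74T, arm = carrier (Willis)
ring teeth: 20 + 2·27 = 74
20(ω_sun−ω_arm) = −74(ω_ring−ω_arm),  ω_arm = 0, ω_ring = 1
ω_sun = 0 − (74/20)(1−0) = -37/10
ω_out/ω_in = -37/10

-37/10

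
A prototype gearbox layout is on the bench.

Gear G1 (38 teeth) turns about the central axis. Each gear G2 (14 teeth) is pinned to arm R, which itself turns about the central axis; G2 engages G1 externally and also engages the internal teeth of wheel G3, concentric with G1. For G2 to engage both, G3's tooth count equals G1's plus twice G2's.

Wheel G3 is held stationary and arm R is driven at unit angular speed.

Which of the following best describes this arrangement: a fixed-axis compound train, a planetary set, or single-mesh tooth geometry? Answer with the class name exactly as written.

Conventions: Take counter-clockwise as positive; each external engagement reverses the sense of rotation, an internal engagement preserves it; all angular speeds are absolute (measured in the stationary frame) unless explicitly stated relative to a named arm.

recognized (axles ride arm R): planetary set, 38/14/66 teeth
classification: planetary set

planetary set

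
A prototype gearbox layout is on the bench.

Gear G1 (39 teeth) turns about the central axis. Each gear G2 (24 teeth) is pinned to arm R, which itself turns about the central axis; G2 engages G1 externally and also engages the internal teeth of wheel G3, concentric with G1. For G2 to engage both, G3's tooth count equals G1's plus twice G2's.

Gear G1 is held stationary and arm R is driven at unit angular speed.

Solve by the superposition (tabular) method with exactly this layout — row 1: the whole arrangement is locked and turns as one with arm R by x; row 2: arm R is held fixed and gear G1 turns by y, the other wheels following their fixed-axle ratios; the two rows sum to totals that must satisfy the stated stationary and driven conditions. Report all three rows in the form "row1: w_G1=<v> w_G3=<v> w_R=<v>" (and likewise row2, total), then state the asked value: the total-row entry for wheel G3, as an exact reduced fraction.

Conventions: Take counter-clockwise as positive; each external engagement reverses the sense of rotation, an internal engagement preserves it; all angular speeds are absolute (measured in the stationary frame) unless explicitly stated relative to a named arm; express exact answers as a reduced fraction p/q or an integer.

topology: planetary set — G1 39T / G2 24T / G3 87T, arm = carrier (Willis)
row 1 (train locked, turned with arm): all members turn x
row 2 (arm held, sun turns y): ω_ring = −(39/87)·y, ω_arm = 0
boundary: total ω_sun = x + y = 0 and total ω_arm = x = 1  ⇒  y = -1, x = 1
row 2 ring = −(39/87)·(-1) = 13/29
totals (row 1 + row 2): sun 1 + (-1) = 0, ring 1 + 13/29 = 42/29, arm 1 + 0 = 1
asked cell (total, ring) = 42/29

row1: w_G1=1 w_G3=1 w_R=1
row2: w_G1=-1 w_G3=13/29 w_R=0
total: w_G1=0 w_G3=42/29 w_R=1
asked value: 42/29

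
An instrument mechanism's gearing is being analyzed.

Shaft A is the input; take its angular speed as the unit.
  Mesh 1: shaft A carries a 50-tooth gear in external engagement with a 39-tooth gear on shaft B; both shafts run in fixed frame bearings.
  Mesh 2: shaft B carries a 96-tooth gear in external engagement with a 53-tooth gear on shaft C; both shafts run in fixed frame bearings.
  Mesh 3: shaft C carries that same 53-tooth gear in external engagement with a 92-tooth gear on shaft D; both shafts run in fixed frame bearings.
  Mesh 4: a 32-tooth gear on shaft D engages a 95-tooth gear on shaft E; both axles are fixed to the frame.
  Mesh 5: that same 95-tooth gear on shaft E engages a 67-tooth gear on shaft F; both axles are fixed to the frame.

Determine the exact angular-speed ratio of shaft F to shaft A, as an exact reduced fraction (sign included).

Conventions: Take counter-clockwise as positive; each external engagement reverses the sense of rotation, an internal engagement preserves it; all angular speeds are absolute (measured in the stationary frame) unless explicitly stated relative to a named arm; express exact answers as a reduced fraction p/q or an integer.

class = fixed-axis compound train [5 meshes; 5 ratios multiply, 5 sense flips]
mesh 1 [50T→39T]: running ratio 50/39, sense −
mesh 2 [96T→53T]: running ratio 1600/689, sense +
mesh 3 [53T→92T]: running ratio 400/299, sense −
mesh 4 [32T→95T]: running ratio 2560/5681, sense +
mesh 5 [95T→67T]: running ratio 12800/20033, sense −
ω_out/ω_in = -12800/20033

-12800/20033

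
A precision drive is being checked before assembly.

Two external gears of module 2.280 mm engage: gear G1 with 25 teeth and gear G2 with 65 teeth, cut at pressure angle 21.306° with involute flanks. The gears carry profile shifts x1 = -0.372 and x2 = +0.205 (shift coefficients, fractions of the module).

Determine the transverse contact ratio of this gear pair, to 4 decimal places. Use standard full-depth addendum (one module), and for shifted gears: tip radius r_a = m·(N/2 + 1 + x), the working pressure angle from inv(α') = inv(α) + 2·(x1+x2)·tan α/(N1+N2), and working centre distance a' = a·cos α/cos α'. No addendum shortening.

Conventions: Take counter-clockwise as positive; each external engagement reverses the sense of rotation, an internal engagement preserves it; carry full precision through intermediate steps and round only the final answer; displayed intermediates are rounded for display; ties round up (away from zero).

single-mesh involute tooth geometry (25T engaging 65T at module 2.280)
base radii: r_b1 = 26.552116, r_b2 = 69.035501
tip radii: r_a1 = 29.931840, r_a2 = 76.847400
inv(α') = inv(21.306°) + 2·(-0.372+0.205)·tan α/(25+65) = 0.01669715  ⇒  α' = 20.74475°
a' = a·cos α / cos α' = 102.6000·cos 21.306°/cos 20.74475° = 102.214418
action lengths: √(r_a1²−r_b1²) = 13.816664, √(r_a2²−r_b2²) = 33.758295
base pitch p_b = π·m·cos α = 6.673275
CR = (13.816664 + 33.758295 − 102.214418·sin 20.74475°)/6.673275 = 1.703820
contact ratio ≈ 1.7038

1.7038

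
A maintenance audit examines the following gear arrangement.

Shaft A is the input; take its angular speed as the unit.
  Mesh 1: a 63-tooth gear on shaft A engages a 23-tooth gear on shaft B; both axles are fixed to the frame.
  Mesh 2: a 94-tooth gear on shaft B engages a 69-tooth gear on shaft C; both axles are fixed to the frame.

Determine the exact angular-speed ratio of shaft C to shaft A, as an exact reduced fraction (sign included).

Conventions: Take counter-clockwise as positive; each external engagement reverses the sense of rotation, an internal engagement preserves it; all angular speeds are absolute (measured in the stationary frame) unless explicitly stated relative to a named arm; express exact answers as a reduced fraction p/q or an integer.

class = fixed-axis compound train [2 meshes; 2 ratios multiply, 2 sense flips]
mesh 1 [63T→23T]: running ratio 63/23, sense −
mesh 2 [94T→69T]: running ratio 1974/529, sense +
ω_out/ω_in = 1974/529

1974/529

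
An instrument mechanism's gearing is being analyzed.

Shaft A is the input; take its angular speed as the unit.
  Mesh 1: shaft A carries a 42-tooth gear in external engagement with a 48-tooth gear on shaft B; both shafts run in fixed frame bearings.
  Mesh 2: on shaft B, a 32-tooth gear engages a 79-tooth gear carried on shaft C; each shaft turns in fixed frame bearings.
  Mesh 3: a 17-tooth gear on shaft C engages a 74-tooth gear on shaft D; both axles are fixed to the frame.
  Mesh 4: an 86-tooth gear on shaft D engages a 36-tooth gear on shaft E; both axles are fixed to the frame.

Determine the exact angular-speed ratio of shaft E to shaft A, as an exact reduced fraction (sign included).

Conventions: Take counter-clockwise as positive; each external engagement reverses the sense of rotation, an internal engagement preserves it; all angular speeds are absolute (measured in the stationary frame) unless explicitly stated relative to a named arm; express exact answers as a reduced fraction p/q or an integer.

class = fixed-axis compound train [4 meshes; 4 ratios multiply, 4 sense flips]
mesh 1 [42T→48T]: running ratio 7/8, sense −
mesh 2 [32T→79T]: running ratio 28/79, sense +
mesh 3 [17T→74T]: running ratio 238/2923, sense −
mesh 4 [86T→36T]: running ratio 5117/26307, sense +
ω_out/ω_in = 5117/26307

5117/26307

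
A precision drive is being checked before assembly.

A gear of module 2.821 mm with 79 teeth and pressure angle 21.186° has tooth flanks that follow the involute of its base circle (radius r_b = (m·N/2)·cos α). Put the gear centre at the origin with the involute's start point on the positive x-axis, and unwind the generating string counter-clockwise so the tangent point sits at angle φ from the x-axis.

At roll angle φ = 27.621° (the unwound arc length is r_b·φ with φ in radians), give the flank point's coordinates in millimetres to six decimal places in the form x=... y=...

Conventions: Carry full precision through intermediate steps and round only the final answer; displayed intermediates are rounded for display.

x=115.278691 y=3.790622

class = single-mesh tooth geometry [base-circle involute, m = 2.821, 79T]
pitch radius r_p = m·N/2 = 2.821·79/2 = 111.429500
base radius r_b = r_p·cos α = 111.429500·cos 21.186° = 103.898218
roll angle φ = 27.621° = 0.48207739 rad
x = r_b·(cos φ + φ·sin φ) = 115.278691
y = r_b·(sin φ − φ·cos φ) = 3.790622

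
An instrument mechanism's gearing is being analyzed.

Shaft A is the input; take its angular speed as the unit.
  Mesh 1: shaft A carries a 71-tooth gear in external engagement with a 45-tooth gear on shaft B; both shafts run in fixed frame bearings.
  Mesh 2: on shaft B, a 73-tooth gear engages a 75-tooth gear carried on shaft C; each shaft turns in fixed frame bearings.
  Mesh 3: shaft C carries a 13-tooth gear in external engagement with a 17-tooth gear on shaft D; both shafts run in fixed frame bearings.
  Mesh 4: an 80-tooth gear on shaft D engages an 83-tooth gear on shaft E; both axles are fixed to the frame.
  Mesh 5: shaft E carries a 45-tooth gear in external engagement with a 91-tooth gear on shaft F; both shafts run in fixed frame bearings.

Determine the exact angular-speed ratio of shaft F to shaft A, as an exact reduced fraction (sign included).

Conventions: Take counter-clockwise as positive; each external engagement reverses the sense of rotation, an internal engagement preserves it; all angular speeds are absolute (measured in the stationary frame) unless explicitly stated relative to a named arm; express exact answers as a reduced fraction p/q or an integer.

-82928/148155

class = fixed-axis compound train [5 meshes; 5 ratios multiply, 5 sense flips]
mesh 1 [71T→45T]: running ratio 71/45, sense −
mesh 2 [73T→75T]: running ratio 5183/3375, sense +
mesh 3 [13T→17T]: running ratio 67379/57375, sense −
mesh 4 [80T→83T]: running ratio 1078064/952425, sense +
mesh 5 [45T→91T]: running ratio 82928/148155, sense −
ω_out/ω_in = -82928/148155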